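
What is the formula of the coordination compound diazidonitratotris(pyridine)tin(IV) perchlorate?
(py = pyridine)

Ligands: 2 azido (N3, -1), 3 pyridine (py, neutral), 1 nitrato (NO3, -1). Ligand charge sum = -3.
Charge balance with perchlorate (-1) requires 1 complex ion per 1 perchlorate.

[Sn(N3)2(NO3)(py)3]ClO4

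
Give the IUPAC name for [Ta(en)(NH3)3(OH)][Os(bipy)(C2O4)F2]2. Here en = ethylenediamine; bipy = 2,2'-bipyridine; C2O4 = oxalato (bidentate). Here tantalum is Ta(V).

Both ions are complex: the cation is named first with the plain metal name, the anion second with the -ate form; each ion's ligands are alphabetised independently.
Ta is given as +5; the cation's ligand charges sum to -1, so the complex cation is 4+.
With 2 anions per cation, each anion must be 4/2 = 2−.
Anion: ligand charges sum to -4; for the ion to be 2−, Os = +2.

triammine(ethylenediamine)hydroxotantalum(V) (2,2'-bipyridine)difluorooxalatoosmate(II)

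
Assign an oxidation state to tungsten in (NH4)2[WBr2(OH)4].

2 ammonium outside the brackets (+1 each) → the complex ion is 2−.
Ligand charges: 2×Br = -2; 4×OH = -4; sum -6.
W + (-6) = 2− ⇒ W is +4.

+4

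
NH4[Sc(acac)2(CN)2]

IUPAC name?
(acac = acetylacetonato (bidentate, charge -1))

ammonium bis(acetylacetonato)dicyanoscandate(III)

The 1 ammonium counter-ion carries a total charge of +1, so each complex ion is 1−.
Ligand charges: 2×acetylacetonato (-1 each), 2×cyano (-1 each); total -4. So Sc + (-4) = 1−, giving Sc = +3.
The complex ion is anionic, so scandium takes the -ate form scandate(III).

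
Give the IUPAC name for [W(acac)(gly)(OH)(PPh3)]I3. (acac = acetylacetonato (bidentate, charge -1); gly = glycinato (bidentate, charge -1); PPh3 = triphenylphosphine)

The 3 iodide counter-ions carry a total charge of -3, so each complex ion is 3+.
Ligand charges: 1×acetylacetonato (-1 each), 1×glycinato (-1 each), 1×triphenylphosphine (neutral), 1×hydroxo (-1 each); total -3. So W + (-3) = 3+, giving W = +6.
Ligands are named alphabetically: acetylacetonato before glycinato before hydroxo before triphenylphosphine.

(acetylacetonato)(glycinato)hydroxo(triphenylphosphine)tungsten(VI) iodide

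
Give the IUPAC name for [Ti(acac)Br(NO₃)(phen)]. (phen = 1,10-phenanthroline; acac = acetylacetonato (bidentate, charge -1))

There is no counter-ion, so the complex is neutral overall.
Ligand charges: 1×1,10-phenanthroline (neutral), 1×acetylacetonato (-1 each), 1×nitrato (-1 each), 1×bromo (-1 each); total -3. So Ti + (-3) = 0, giving Ti = +3.
Ligands are named alphabetically: acetylacetonato before bromo before nitrato before phenanthroline.

(acetylacetonato)bromonitrato(1,10-phenanthroline)titanium(III)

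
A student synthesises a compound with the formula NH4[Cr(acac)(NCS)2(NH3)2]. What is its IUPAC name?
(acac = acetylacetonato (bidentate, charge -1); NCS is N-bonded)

The 1 ammonium counter-ion carries a total charge of +1, so each complex ion is 1−.
Ligand charges: 1×acetylacetonato (-1 each), 2×ammine (neutral), 2×isothiocyanato (-1 each); total -3. So Cr + (-3) = 1−, giving Cr = +2.
The complex ion is anionic, so chromium takes the -ate form chromate(II).

ammonium (acetylacetonato)diamminediisothiocyanatochromate(II)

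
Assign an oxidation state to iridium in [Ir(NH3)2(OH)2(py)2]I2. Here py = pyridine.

+4

2 iodide outside the brackets (-1 each) → the complex ion is 2+.
Ligand charges: 2×py neutral; 2×OH = -2; 2×NH3 neutral; sum -2.
Ir + (-2) = 2+ ⇒ Ir is +4.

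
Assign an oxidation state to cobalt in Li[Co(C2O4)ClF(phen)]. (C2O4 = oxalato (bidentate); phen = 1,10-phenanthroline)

+3

1 lithium outside the brackets (+1 each) → the complex ion is 1−.
Ligand charges: 1×C2O4 = -2; 1×phen neutral; 1×Cl = -1; 1×F = -1; sum -4.
Co + (-4) = 1− ⇒ Co is +3.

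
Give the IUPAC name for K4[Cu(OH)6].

potassium hexahydroxocuprate(II)

The 4 potassium counter-ions carry a total charge of +4, so each complex ion is 4−.
Ligand charges: 6×hydroxo (-1 each); total -6. So Cu + (-6) = 4−, giving Cu = +2.
The complex ion is anionic, so copper takes the -ate form cuprate(II).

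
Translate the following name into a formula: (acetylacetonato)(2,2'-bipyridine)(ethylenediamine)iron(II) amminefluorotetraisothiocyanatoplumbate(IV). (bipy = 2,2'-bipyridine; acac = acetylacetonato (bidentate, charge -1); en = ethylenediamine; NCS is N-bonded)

Cation [Fe…]: ligand charges -1, Fe(II) ⇒ ion charge 1+.
Anion [Pb…]: ligand charges -5, Pb(IV) ⇒ ion charge 1−.
One 1+ cation balances one 1− anion.

[Fe(acac)(bipy)(en)][PbF(NCS)4(NH3)]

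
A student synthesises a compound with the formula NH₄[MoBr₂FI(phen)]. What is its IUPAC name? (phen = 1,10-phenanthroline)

The 1 ammonium counter-ion carries a total charge of +1, so each complex ion is 1−.
Ligand charges: 2×bromo (-1 each), 1×1,10-phenanthroline (neutral), 1×iodo (-1 each), 1×fluoro (-1 each); total -4. So Mo + (-4) = 1−, giving Mo = +3.
Ligands are named alphabetically: bromo before fluoro before iodo before phenanthroline.
The complex ion is anionic, so molybdenum takes the -ate form molybdate(III).

ammonium dibromofluoroiodo(1,10-phenanthroline)molybdate(III)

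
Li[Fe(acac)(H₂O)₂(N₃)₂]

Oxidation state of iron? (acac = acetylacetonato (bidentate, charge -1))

+2

1 lithium outside the brackets (+1 each) → the complex ion is 1−.
Ligand charges: 2×N3 = -2; 2×H2O neutral; 1×acac = -1; sum -3.
Fe + (-3) = 1− ⇒ Fe is +2.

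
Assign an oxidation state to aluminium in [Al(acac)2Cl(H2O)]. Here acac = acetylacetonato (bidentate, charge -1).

No counter-ion: the bracketed complex is neutral.
Ligand charges: 2×acac = -2; 1×H2O neutral; 1×Cl = -1; sum -3.
Al + (-3) = 0 ⇒ Al is +3.

+3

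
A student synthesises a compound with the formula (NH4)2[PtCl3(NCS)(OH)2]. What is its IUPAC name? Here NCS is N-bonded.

ammonium trichlorodihydroxoisothiocyanatoplatinate(IV)

The 2 ammonium counter-ions carry a total charge of +2, so each complex ion is 2−.
Ligand charges: 3×chloro (-1 each), 1×isothiocyanato (-1 each), 2×hydroxo (-1 each); total -6. So Pt + (-6) = 2−, giving Pt = +4.
The complex ion is anionic, so platinum takes the -ate form platinate(IV).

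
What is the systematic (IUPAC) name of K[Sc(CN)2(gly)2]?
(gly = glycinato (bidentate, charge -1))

The 1 potassium counter-ion carries a total charge of +1, so each complex ion is 1−.
Ligand charges: 2×glycinato (-1 each), 2×cyano (-1 each); total -4. So Sc + (-4) = 1−, giving Sc = +3.
Ligands are named alphabetically: cyano before glycinato.
The complex ion is anionic, so scandium takes the -ate form scandate(III).

potassium dicyanobis(glycinato)scandate(III)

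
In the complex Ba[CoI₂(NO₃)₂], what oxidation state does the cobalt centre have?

+2

1 barium outside the brackets (+2 each) → the complex ion is 2−.
Ligand charges: 2×I = -2; 2×NO3 = -2; sum -4.
Co + (-4) = 2− ⇒ Co is +2.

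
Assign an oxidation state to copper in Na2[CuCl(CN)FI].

+2

2 sodium outside the brackets (+1 each) → the complex ion is 2−.
Ligand charges: 1×CN = -1; 1×Cl = -1; 1×F = -1; 1×I = -1; sum -4.
Cu + (-4) = 2− ⇒ Cu is +2.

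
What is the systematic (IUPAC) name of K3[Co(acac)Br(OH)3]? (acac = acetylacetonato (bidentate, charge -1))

potassium (acetylacetonato)bromotrihydroxocobaltate(II)

The 3 potassium counter-ions carry a total charge of +3, so each complex ion is 3−.
Ligand charges: 1×bromo (-1 each), 1×acetylacetonato (-1 each), 3×hydroxo (-1 each); total -5. So Co + (-5) = 3−, giving Co = +2.
The complex ion is anionic, so cobalt takes the -ate form cobaltate(II).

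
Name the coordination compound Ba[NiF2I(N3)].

barium azidodifluoroiodonickelate(II)

The 1 barium counter-ion carries a total charge of +2, so each complex ion is 2−.
Ligand charges: 1×iodo (-1 each), 1×azido (-1 each), 2×fluoro (-1 each); total -4. So Ni + (-4) = 2−, giving Ni = +2.
The complex ion is anionic, so nickel takes the -ate form nickelate(II).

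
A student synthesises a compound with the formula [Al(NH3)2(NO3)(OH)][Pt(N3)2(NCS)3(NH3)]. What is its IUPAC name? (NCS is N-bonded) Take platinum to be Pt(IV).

diamminehydroxonitratoaluminium(III) amminediazidotriisothiocyanatoplatinate(IV)

Pt is given as +4; the anion's ligand charges sum to -5, so the complex anion is 1−.
A 1:1 salt means the cation carries the equal and opposite charge, 1+.
Cation: ligand charges sum to -2; for the ion to be 1+, Al = +3.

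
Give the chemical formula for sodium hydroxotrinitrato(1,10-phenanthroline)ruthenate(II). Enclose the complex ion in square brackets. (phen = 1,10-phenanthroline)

Ligands: 1 1,10-phenanthroline (phen, neutral), 1 hydroxo (OH, -1), 3 nitrato (NO3, -1). Ligand charge sum = -4.
With Ru in oxidation state +2, the complex ion is [Ru...]^2−.
Charge balance with sodium (+1) requires 1 complex ion per 2 sodium.

Na2[Ru(NO3)3(OH)(phen)]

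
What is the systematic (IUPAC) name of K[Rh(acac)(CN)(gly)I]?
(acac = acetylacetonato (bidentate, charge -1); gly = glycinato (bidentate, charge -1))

The 1 potassium counter-ion carries a total charge of +1, so each complex ion is 1−.
Ligand charges: 1×acetylacetonato (-1 each), 1×cyano (-1 each), 1×glycinato (-1 each), 1×iodo (-1 each); total -4. So Rh + (-4) = 1−, giving Rh = +3.
Ligands are named alphabetically: acetylacetonato before cyano before glycinato before iodo.
The complex ion is anionic, so rhodium takes the -ate form rhodate(III).

potassium (acetylacetonato)cyano(glycinato)iodorhodate(III)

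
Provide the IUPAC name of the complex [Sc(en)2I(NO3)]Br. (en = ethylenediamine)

bis(ethylenediamine)iodonitratoscandium(III) bromide

The 1 bromide counter-ion carries a total charge of -1, so each complex ion is 1+.
Ligand charges: 1×nitrato (-1 each), 2×ethylenediamine (neutral), 1×iodo (-1 each); total -2. So Sc + (-2) = 1+, giving Sc = +3.
Ligands are named alphabetically: ethylenediamine before iodo before nitrato.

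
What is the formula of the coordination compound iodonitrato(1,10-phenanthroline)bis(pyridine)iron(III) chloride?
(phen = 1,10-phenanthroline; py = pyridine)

Ligands: 1 1,10-phenanthroline (phen, neutral), 2 pyridine (py, neutral), 1 iodo (I, -1), 1 nitrato (NO3, -1). Ligand charge sum = -2.
Charge balance with chloride (-1) requires 1 complex ion per 1 chloride.

[FeI(NO3)(phen)(py)2]Cl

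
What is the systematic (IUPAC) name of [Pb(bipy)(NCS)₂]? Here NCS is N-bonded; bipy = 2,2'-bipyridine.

(2,2'-bipyridine)diisothiocyanatolead(II)

There is no counter-ion, so the complex is neutral overall.
Ligand charges: 2×isothiocyanato (-1 each), 1×2,2'-bipyridine (neutral); total -2. So Pb + (-2) = 0, giving Pb = +2.
Ligands are named alphabetically: bipyridine before isothiocyanato.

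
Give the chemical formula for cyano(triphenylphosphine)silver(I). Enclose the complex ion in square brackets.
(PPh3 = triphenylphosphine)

Ligands: 1 triphenylphosphine (PPh3, neutral), 1 cyano (CN, -1). Ligand charge sum = -1.
With Ag in oxidation state +1, the complex ion is [Ag...].

[Ag(CN)(PPh3)]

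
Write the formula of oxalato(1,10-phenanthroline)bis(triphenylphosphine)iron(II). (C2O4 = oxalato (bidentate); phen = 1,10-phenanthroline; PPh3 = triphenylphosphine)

[Fe(C2O4)(phen)(PPh3)2]

Ligands: 1 oxalato (C2O4, -2), 1 1,10-phenanthroline (phen, neutral), 2 triphenylphosphine (PPh3, neutral). Ligand charge sum = -2.
With Fe in oxidation state +2, the complex ion is [Fe...].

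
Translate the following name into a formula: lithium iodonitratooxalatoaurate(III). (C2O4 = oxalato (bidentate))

Ligands: 1 nitrato (NO3, -1), 1 oxalato (C2O4, -2), 1 iodo (I, -1). Ligand charge sum = -4.
Charge balance with lithium (+1) requires 1 complex ion per 1 lithium.

Li[Au(C2O4)I(NO3)]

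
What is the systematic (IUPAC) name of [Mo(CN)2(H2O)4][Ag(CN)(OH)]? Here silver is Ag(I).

Both ions are complex: the cation is named first with the plain metal name, the anion second with the -ate form; each ion's ligands are alphabetised independently.
Ag is given as +1; the anion's ligand charges sum to -2, so the complex anion is 1−.
A 1:1 salt means the cation carries the equal and opposite charge, 1+.
Cation: ligand charges sum to -2; for the ion to be 1+, Mo = +3.

tetraaquadicyanomolybdenum(III) cyanohydroxoargentate(I)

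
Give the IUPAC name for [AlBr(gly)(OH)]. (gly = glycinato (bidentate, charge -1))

bromo(glycinato)hydroxoaluminium(III)

There is no counter-ion, so the complex is neutral overall.
Ligand charges: 1×bromo (-1 each), 1×hydroxo (-1 each), 1×glycinato (-1 each); total -3. So Al + (-3) = 0, giving Al = +3.
Ligands are named alphabetically: bromo before glycinato before hydroxo.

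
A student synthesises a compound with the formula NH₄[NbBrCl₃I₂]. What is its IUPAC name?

ammonium bromotrichlorodiiodoniobate(V)

The 1 ammonium counter-ion carries a total charge of +1, so each complex ion is 1−.
Ligand charges: 1×bromo (-1 each), 2×iodo (-1 each), 3×chloro (-1 each); total -6. So Nb + (-6) = 1−, giving Nb = +5.
Ligands are named alphabetically: bromo before chloro before iodo.
The complex ion is anionic, so niobium takes the -ate form niobate(V).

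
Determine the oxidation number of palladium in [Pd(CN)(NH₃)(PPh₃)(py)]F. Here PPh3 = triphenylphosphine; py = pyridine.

+2

1 fluoride outside the brackets (-1 each) → the complex ion is 1+.
Ligand charges: 1×PPh3 neutral; 1×CN = -1; 1×py neutral; 1×NH3 neutral; sum -1.
Pd + (-1) = 1+ ⇒ Pd is +2.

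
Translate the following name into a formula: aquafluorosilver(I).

Ligands: 1 fluoro (F, -1), 1 aqua (H2O, neutral). Ligand charge sum = -1.
With Ag in oxidation state +1, the complex ion is [Ag...].

[AgF(H2O)]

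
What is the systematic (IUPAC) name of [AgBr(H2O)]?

There is no counter-ion, so the complex is neutral overall.
Ligand charges: 1×aqua (neutral), 1×bromo (-1 each); total -1. So Ag + (-1) = 0, giving Ag = +1.
Ligands are named alphabetically: aqua before bromo.

aquabromosilver(I)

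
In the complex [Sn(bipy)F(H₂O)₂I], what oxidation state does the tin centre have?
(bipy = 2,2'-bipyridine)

+2

No counter-ion: the bracketed complex is neutral.
Ligand charges: 1×bipy neutral; 1×F = -1; 2×H2O neutral; 1×I = -1; sum -2.
Sn + (-2) = 0 ⇒ Sn is +2.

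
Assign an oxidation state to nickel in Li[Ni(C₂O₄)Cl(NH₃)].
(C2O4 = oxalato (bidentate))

+2

1 lithium outside the brackets (+1 each) → the complex ion is 1−.
Ligand charges: 1×NH3 neutral; 1×C2O4 = -2; 1×Cl = -1; sum -3.
Ni + (-3) = 1− ⇒ Ni is +2.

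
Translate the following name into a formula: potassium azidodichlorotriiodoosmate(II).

K4[OsCl2I3(N3)]

Ligands: 3 iodo (I, -1), 2 chloro (Cl, -1), 1 azido (N3, -1). Ligand charge sum = -6.
Charge balance with potassium (+1) requires 1 complex ion per 4 potassium.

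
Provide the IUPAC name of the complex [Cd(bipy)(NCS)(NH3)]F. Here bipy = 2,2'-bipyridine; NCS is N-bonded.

The 1 fluoride counter-ion carries a total charge of -1, so each complex ion is 1+.
Ligand charges: 1×2,2'-bipyridine (neutral), 1×isothiocyanato (-1 each), 1×ammine (neutral); total -1. So Cd + (-1) = 1+, giving Cd = +2.
Ligands are named alphabetically: ammine before bipyridine before isothiocyanato.

ammine(2,2'-bipyridine)isothiocyanatocadmium(II) fluoride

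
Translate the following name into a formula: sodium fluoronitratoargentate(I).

Na[AgF(NO3)]

Ligands: 1 fluoro (F, -1), 1 nitrato (NO3, -1). Ligand charge sum = -2.
Charge balance with sodium (+1) requires 1 complex ion per 1 sodium.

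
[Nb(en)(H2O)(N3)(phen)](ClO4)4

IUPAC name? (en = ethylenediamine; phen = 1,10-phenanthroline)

aquaazido(ethylenediamine)(1,10-phenanthroline)niobium(V) perchlorate

The 4 perchlorate counter-ions carry a total charge of -4, so each complex ion is 4+.
Ligand charges: 1×aqua (neutral), 1×ethylenediamine (neutral), 1×1,10-phenanthroline (neutral), 1×azido (-1 each); total -1. So Nb + (-1) = 4+, giving Nb = +5.
Ligands are named alphabetically: aqua before azido before ethylenediamine before phenanthroline.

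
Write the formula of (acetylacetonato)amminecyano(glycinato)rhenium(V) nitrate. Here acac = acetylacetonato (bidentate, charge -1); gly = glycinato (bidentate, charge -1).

[Re(acac)(CN)(gly)(NH3)](NO3)2

Ligands: 1 acetylacetonato (acac, -1), 1 ammine (NH3, neutral), 1 glycinato (gly, -1), 1 cyano (CN, -1). Ligand charge sum = -3.
Charge balance with nitrate (-1) requires 1 complex ion per 2 nitrate.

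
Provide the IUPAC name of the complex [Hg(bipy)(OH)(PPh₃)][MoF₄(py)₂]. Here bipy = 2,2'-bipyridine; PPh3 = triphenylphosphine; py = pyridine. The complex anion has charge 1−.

(2,2'-bipyridine)hydroxo(triphenylphosphine)mercury(II) tetrafluorobis(pyridine)molybdate(III)

Both ions are complex: the cation is named first with the plain metal name, the anion second with the -ate form; each ion's ligands are alphabetised independently.
The complex anion is given as 1−; its ligand charges sum to -4, so Mo = +3.
A 1:1 salt means the cation carries the equal and opposite charge, 1+.
Cation: ligand charges sum to -1; for the ion to be 1+, Hg = +2.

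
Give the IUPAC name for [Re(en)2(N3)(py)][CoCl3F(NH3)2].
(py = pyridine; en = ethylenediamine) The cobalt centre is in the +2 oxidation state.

azidobis(ethylenediamine)(pyridine)rhenium(III) diamminetrichlorofluorocobaltate(II)

Co is given as +2; the anion's ligand charges sum to -4, so the complex anion is 2−.
A 1:1 salt means the cation carries the equal and opposite charge, 2+.
Cation: ligand charges sum to -1; for the ion to be 2+, Re = +3.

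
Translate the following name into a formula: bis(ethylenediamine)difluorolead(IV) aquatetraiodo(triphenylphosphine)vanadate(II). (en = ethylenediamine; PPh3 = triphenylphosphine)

Cation [Pb…]: ligand charges -2, Pb(IV) ⇒ ion charge 2+.
Anion [V…]: ligand charges -4, V(II) ⇒ ion charge 2−.
One 2+ cation balances one 2− anion.

[Pb(en)2F2][V(H2O)I4(PPh3)]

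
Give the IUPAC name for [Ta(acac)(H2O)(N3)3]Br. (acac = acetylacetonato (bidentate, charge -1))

The 1 bromide counter-ion carries a total charge of -1, so each complex ion is 1+.
Ligand charges: 1×aqua (neutral), 3×azido (-1 each), 1×acetylacetonato (-1 each); total -4. So Ta + (-4) = 1+, giving Ta = +5.
Ligands are named alphabetically: acetylacetonato before aqua before azido.

(acetylacetonato)aquatriazidotantalum(V) bromide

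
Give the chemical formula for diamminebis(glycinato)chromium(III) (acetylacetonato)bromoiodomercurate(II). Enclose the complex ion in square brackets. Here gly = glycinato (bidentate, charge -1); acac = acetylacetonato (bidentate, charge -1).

Cation [Cr…]: ligand charges -2, Cr(III) ⇒ ion charge 1+.
Anion [Hg…]: ligand charges -3, Hg(II) ⇒ ion charge 1−.
One 1+ cation balances one 1− anion.

[Cr(gly)2(NH3)2][Hg(acac)BrI]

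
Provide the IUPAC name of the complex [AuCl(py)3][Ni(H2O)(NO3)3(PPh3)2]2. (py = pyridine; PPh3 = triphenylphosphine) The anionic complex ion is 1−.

Both ions are complex: the cation is named first with the plain metal name, the anion second with the -ate form; each ion's ligands are alphabetised independently.
The complex anion is given as 1−; its ligand charges sum to -3, so Ni = +2.
With 2 anions per cation, the cation must be 2×1 = 2+.
Cation: ligand charges sum to -1; for the ion to be 2+, Au = +3.

chlorotris(pyridine)gold(III) aquatrinitratobis(triphenylphosphine)nickelate(II)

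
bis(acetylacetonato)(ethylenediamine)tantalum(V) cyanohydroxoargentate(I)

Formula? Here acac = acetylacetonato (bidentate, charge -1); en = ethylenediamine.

Cation [Ta…]: ligand charges -2, Ta(V) ⇒ ion charge 3+.
Anion [Ag…]: ligand charges -2, Ag(I) ⇒ ion charge 1−.

[Ta(acac)2(en)][Ag(CN)(OH)]3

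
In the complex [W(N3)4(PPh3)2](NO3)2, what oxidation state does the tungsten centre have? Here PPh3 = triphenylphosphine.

2 nitrate outside the brackets (-1 each) → the complex ion is 2+.
Ligand charges: 2×PPh3 neutral; 4×N3 = -4; sum -4.
W + (-4) = 2+ ⇒ W is +6.

+6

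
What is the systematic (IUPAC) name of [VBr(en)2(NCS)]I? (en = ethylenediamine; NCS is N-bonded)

bromobis(ethylenediamine)isothiocyanatovanadium(III) iodide

The 1 iodide counter-ion carries a total charge of -1, so each complex ion is 1+.
Ligand charges: 2×ethylenediamine (neutral), 1×isothiocyanato (-1 each), 1×bromo (-1 each); total -2. So V + (-2) = 1+, giving V = +3.
Ligands are named alphabetically: bromo before ethylenediamine before isothiocyanato.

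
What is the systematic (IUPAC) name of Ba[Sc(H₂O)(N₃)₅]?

The 1 barium counter-ion carries a total charge of +2, so each complex ion is 2−.
Ligand charges: 1×aqua (neutral), 5×azido (-1 each); total -5. So Sc + (-5) = 2−, giving Sc = +3.
The complex ion is anionic, so scandium takes the -ate form scandate(III).

barium aquapentaazidoscandate(III)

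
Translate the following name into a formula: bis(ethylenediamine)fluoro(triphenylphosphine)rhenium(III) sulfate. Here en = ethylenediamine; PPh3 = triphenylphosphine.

[Re(en)2F(PPh3)]SO4

Ligands: 2 ethylenediamine (en, neutral), 1 fluoro (F, -1), 1 triphenylphosphine (PPh3, neutral). Ligand charge sum = -1.
With Re in oxidation state +3, the complex ion is [Re...]^2+.
Charge balance with sulfate (-2) requires 1 complex ion per 1 sulfate.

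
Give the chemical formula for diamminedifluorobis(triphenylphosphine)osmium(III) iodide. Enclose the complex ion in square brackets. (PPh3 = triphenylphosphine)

Ligands: 2 triphenylphosphine (PPh3, neutral), 2 fluoro (F, -1), 2 ammine (NH3, neutral). Ligand charge sum = -2.
With Os in oxidation state +3, the complex ion is [Os...]^1+.
Charge balance with iodide (-1) requires 1 complex ion per 1 iodide.

[OsF2(NH3)2(PPh3)2]I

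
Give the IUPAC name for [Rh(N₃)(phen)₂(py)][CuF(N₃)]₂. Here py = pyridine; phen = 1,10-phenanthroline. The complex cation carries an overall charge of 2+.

The complex cation is given as 2+; its ligand charges sum to -1, so Rh = +3.
With 2 anions per cation, each anion must be 2/2 = 1−.
Anion: ligand charges sum to -2; for the ion to be 1−, Cu = +1.

azidobis(1,10-phenanthroline)(pyridine)rhodium(III) azidofluorocuprate(I)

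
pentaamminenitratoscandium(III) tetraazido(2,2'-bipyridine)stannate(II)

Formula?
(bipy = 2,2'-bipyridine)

[Sc(NH3)5(NO3)][Sn(bipy)(N3)4]

Cation [Sc…]: ligand charges -1, Sc(III) ⇒ ion charge 2+.
Anion [Sn…]: ligand charges -4, Sn(II) ⇒ ion charge 2−.
One 2+ cation balances one 2− anion.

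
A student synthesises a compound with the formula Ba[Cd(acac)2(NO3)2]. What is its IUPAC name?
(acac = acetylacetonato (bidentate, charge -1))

The 1 barium counter-ion carries a total charge of +2, so each complex ion is 2−.
Ligand charges: 2×acetylacetonato (-1 each), 2×nitrato (-1 each); total -4. So Cd + (-4) = 2−, giving Cd = +2.
Ligands are named alphabetically: acetylacetonato before nitrato.
The complex ion is anionic, so cadmium takes the -ate form cadmate(II).

barium bis(acetylacetonato)dinitratocadmate(II)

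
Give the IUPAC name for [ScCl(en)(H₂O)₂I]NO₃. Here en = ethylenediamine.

diaquachloro(ethylenediamine)iodoscandium(III) nitrate

The 1 nitrate counter-ion carries a total charge of -1, so each complex ion is 1+.
Ligand charges: 1×ethylenediamine (neutral), 2×aqua (neutral), 1×chloro (-1 each), 1×iodo (-1 each); total -2. So Sc + (-2) = 1+, giving Sc = +3.
Ligands are named alphabetically: aqua before chloro before ethylenediamine before iodo.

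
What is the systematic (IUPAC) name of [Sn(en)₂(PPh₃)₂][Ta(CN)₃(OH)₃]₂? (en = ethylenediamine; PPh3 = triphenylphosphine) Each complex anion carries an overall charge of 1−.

Both ions are complex: the cation is named first with the plain metal name, the anion second with the -ate form; each ion's ligands are alphabetised independently.
The complex anion is given as 1−; its ligand charges sum to -6, so Ta = +5.
With 2 anions per cation, the cation must be 2×1 = 2+.
Cation: ligand charges sum to 0; for the ion to be 2+, Sn = +2.

bis(ethylenediamine)bis(triphenylphosphine)tin(II) tricyanotrihydroxotantalate(V)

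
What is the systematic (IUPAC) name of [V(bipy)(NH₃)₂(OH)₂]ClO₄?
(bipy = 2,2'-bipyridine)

diammine(2,2'-bipyridine)dihydroxovanadium(III) perchlorate

The 1 perchlorate counter-ion carries a total charge of -1, so each complex ion is 1+.
Ligand charges: 1×2,2'-bipyridine (neutral), 2×hydroxo (-1 each), 2×ammine (neutral); total -2. So V + (-2) = 1+, giving V = +3.
Ligands are named alphabetically: ammine before bipyridine before hydroxo.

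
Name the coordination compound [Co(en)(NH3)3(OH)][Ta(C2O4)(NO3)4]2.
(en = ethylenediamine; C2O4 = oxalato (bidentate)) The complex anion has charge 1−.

Both ions are complex: the cation is named first with the plain metal name, the anion second with the -ate form; each ion's ligands are alphabetised independently.
The complex anion is given as 1−; its ligand charges sum to -6, so Ta = +5.
With 2 anions per cation, the cation must be 2×1 = 2+.
Cation: ligand charges sum to -1; for the ion to be 2+, Co = +3.

triammine(ethylenediamine)hydroxocobalt(III) tetranitratooxalatotantalate(V)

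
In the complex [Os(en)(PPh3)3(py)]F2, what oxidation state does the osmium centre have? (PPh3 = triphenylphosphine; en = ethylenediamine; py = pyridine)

+2

2 fluoride outside the brackets (-1 each) → the complex ion is 2+.
Ligand charges: 3×PPh3 neutral; 1×en neutral; 1×py neutral; sum 0.
Os + (0) = 2+ ⇒ Os is +2.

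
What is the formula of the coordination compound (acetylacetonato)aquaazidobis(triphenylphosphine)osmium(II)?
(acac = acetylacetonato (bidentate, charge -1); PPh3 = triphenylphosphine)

Ligands: 1 aqua (H2O, neutral), 1 azido (N3, -1), 1 acetylacetonato (acac, -1), 2 triphenylphosphine (PPh3, neutral). Ligand charge sum = -2.
With Os in oxidation state +2, the complex ion is [Os...].

[Os(acac)(H2O)(N3)(PPh3)2]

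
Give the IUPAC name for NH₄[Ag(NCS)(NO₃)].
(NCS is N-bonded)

The 1 ammonium counter-ion carries a total charge of +1, so each complex ion is 1−.
Ligand charges: 1×isothiocyanato (-1 each), 1×nitrato (-1 each); total -2. So Ag + (-2) = 1−, giving Ag = +1.
Ligands are named alphabetically: isothiocyanato before nitrato.
The complex ion is anionic, so silver takes the -ate form argentate(I).

ammonium isothiocyanatonitratoargentate(I)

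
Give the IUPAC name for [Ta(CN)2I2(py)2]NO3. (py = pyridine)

dicyanodiiodobis(pyridine)tantalum(V) nitrate

The 1 nitrate counter-ion carries a total charge of -1, so each complex ion is 1+.
Ligand charges: 2×pyridine (neutral), 2×cyano (-1 each), 2×iodo (-1 each); total -4. So Ta + (-4) = 1+, giving Ta = +5.
Ligands are named alphabetically: cyano before iodo before pyridine.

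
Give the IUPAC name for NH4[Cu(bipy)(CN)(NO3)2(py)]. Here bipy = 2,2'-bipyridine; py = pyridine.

ammonium (2,2'-bipyridine)cyanodinitrato(pyridine)cuprate(II)

The 1 ammonium counter-ion carries a total charge of +1, so each complex ion is 1−.
Ligand charges: 2×nitrato (-1 each), 1×2,2'-bipyridine (neutral), 1×cyano (-1 each), 1×pyridine (neutral); total -3. So Cu + (-3) = 1−, giving Cu = +2.
Ligands are named alphabetically: bipyridine before cyano before nitrato before pyridine.
The complex ion is anionic, so copper takes the -ate form cuprate(II).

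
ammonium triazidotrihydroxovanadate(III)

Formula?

Ligands: 3 hydroxo (OH, -1), 3 azido (N3, -1). Ligand charge sum = -6.
Charge balance with ammonium (+1) requires 1 complex ion per 3 ammonium.

(NH4)3[V(N3)3(OH)3]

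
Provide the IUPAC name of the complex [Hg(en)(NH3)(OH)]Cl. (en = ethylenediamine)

ammine(ethylenediamine)hydroxomercury(II) chloride

The 1 chloride counter-ion carries a total charge of -1, so each complex ion is 1+.
Ligand charges: 1×ethylenediamine (neutral), 1×hydroxo (-1 each), 1×ammine (neutral); total -1. So Hg + (-1) = 1+, giving Hg = +2.
Ligands are named alphabetically: ammine before ethylenediamine before hydroxo.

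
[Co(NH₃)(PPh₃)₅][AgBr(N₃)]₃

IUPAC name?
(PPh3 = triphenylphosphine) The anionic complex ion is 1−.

amminepentakis(triphenylphosphine)cobalt(III) azidobromoargentate(I)

Both ions are complex: the cation is named first with the plain metal name, the anion second with the -ate form; each ion's ligands are alphabetised independently.
The complex anion is given as 1−; its ligand charges sum to -2, so Ag = +1.
With 3 anions per cation, the cation must be 3×1 = 3+.
Cation: ligand charges sum to 0; for the ion to be 3+, Co = +3.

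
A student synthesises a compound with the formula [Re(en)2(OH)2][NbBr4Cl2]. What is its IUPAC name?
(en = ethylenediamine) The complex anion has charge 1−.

bis(ethylenediamine)dihydroxorhenium(III) tetrabromodichloroniobate(V)

The complex anion is given as 1−; its ligand charges sum to -6, so Nb = +5.
A 1:1 salt means the cation carries the equal and opposite charge, 1+.
Cation: ligand charges sum to -2; for the ion to be 1+, Re = +3.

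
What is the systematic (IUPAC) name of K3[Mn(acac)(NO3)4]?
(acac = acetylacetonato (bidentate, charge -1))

potassium (acetylacetonato)tetranitratomanganate(II)

The 3 potassium counter-ions carry a total charge of +3, so each complex ion is 3−.
Ligand charges: 1×acetylacetonato (-1 each), 4×nitrato (-1 each); total -5. So Mn + (-5) = 3−, giving Mn = +2.
Ligands are named alphabetically: acetylacetonato before nitrato.
The complex ion is anionic, so manganese takes the -ate form manganate(II).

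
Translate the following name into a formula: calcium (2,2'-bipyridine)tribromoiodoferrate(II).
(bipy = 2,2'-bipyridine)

Ca[Fe(bipy)Br3I]

Ligands: 3 bromo (Br, -1), 1 2,2'-bipyridine (bipy, neutral), 1 iodo (I, -1). Ligand charge sum = -4.
Charge balance with calcium (+2) requires 1 complex ion per 1 calcium.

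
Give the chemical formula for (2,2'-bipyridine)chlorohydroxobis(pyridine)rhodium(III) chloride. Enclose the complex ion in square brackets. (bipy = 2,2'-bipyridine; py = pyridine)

[Rh(bipy)Cl(OH)(py)2]Cl

Ligands: 1 2,2'-bipyridine (bipy, neutral), 1 chloro (Cl, -1), 1 hydroxo (OH, -1), 2 pyridine (py, neutral). Ligand charge sum = -2.
With Rh in oxidation state +3, the complex ion is [Rh...]^1+.
Charge balance with chloride (-1) requires 1 complex ion per 1 chloride.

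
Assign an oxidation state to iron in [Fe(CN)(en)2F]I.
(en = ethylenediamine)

1 iodide outside the brackets (-1 each) → the complex ion is 1+.
Ligand charges: 1×F = -1; 2×en neutral; 1×CN = -1; sum -2.
Fe + (-2) = 1+ ⇒ Fe is +3.

+3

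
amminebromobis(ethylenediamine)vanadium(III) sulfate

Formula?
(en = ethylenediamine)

[VBr(en)2(NH3)]SO4

Ligands: 1 bromo (Br, -1), 2 ethylenediamine (en, neutral), 1 ammine (NH3, neutral). Ligand charge sum = -1.
Charge balance with sulfate (-2) requires 1 complex ion per 1 sulfate.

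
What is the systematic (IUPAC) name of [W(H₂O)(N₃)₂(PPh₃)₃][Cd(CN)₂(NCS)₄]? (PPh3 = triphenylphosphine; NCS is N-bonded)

aquadiazidotris(triphenylphosphine)tungsten(VI) dicyanotetraisothiocyanatocadmate(II)

Both ions are complex: the cation is named first with the plain metal name, the anion second with the -ate form; each ion's ligands are alphabetised independently.
Cadmium is always +2 in its complexes; the anion's ligand charges sum to -6, so the complex anion is 4−.
A 1:1 salt means the cation carries the equal and opposite charge, 4+.
Cation: ligand charges sum to -2; for the ion to be 4+, W = +6.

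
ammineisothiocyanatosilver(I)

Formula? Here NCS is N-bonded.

[Ag(NCS)(NH3)]

Ligands: 1 ammine (NH3, neutral), 1 isothiocyanato (NCS, -1). Ligand charge sum = -1.
With Ag in oxidation state +1, the complex ion is [Ag...].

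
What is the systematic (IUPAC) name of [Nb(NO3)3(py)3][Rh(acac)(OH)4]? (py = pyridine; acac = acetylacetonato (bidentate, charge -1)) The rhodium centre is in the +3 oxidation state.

Both ions are complex: the cation is named first with the plain metal name, the anion second with the -ate form; each ion's ligands are alphabetised independently.
Rh is given as +3; the anion's ligand charges sum to -5, so the complex anion is 2−.
A 1:1 salt means the cation carries the equal and opposite charge, 2+.
Cation: ligand charges sum to -3; for the ion to be 2+, Nb = +5.

trinitratotris(pyridine)niobium(V) (acetylacetonato)tetrahydroxorhodate(III)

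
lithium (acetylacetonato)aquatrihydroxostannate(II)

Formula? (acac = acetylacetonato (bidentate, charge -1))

Ligands: 1 acetylacetonato (acac, -1), 3 hydroxo (OH, -1), 1 aqua (H2O, neutral). Ligand charge sum = -4.
With Sn in oxidation state +2, the complex ion is [Sn...]^2−.
Charge balance with lithium (+1) requires 1 complex ion per 2 lithium.

Li2[Sn(acac)(H2O)(OH)3]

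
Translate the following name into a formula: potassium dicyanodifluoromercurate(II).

Ligands: 2 fluoro (F, -1), 2 cyano (CN, -1). Ligand charge sum = -4.
With Hg in oxidation state +2, the complex ion is [Hg...]^2−.
Charge balance with potassium (+1) requires 1 complex ion per 2 potassium.

K2[Hg(CN)2F2]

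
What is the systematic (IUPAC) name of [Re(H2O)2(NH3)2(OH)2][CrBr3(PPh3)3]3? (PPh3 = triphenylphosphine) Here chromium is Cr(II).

diamminediaquadihydroxorhenium(V) tribromotris(triphenylphosphine)chromate(II)

Cr is given as +2; the anion's ligand charges sum to -3, so the complex anion is 1−.
With 3 anions per cation, the cation must be 3×1 = 3+.
Cation: ligand charges sum to -2; for the ion to be 3+, Re = +5.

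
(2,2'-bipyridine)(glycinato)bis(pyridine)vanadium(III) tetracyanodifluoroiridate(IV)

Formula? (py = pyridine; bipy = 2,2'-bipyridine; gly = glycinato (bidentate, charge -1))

Cation [V…]: ligand charges -1, V(III) ⇒ ion charge 2+.
Anion [Ir…]: ligand charges -6, Ir(IV) ⇒ ion charge 2−.
One 2+ cation balances one 2− anion.

[V(bipy)(gly)(py)2][Ir(CN)4F2]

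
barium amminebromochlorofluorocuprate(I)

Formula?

Ligands: 1 fluoro (F, -1), 1 ammine (NH3, neutral), 1 chloro (Cl, -1), 1 bromo (Br, -1). Ligand charge sum = -3.
Charge balance with barium (+2) requires 1 complex ion per 1 barium.

Ba[CuBrClF(NH3)]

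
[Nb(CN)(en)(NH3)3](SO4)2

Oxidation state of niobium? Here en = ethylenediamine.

2 sulfate outside the brackets (-2 each) → the complex ion is 4+.
Ligand charges: 3×NH3 neutral; 1×en neutral; 1×CN = -1; sum -1.
Nb + (-1) = 4+ ⇒ Nb is +5.

+5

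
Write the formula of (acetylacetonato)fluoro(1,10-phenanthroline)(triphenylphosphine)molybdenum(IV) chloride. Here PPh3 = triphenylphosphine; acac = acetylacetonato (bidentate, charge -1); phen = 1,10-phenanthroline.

Ligands: 1 triphenylphosphine (PPh3, neutral), 1 fluoro (F, -1), 1 acetylacetonato (acac, -1), 1 1,10-phenanthroline (phen, neutral). Ligand charge sum = -2.
Charge balance with chloride (-1) requires 1 complex ion per 2 chloride.

[Mo(acac)F(phen)(PPh3)]Cl2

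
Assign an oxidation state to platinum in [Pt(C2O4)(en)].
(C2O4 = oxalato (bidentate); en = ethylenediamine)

+2

No counter-ion: the bracketed complex is neutral.
Ligand charges: 1×C2O4 = -2; 1×en neutral; sum -2.
Pt + (-2) = 0 ⇒ Pt is +2.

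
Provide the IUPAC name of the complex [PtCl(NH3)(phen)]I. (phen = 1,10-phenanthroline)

amminechloro(1,10-phenanthroline)platinum(II) iodide

The 1 iodide counter-ion carries a total charge of -1, so each complex ion is 1+.
Ligand charges: 1×1,10-phenanthroline (neutral), 1×chloro (-1 each), 1×ammine (neutral); total -1. So Pt + (-1) = 1+, giving Pt = +2.
Ligands are named alphabetically: ammine before chloro before phenanthroline.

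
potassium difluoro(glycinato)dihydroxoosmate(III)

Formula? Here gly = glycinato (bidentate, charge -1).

Ligands: 2 fluoro (F, -1), 1 glycinato (gly, -1), 2 hydroxo (OH, -1). Ligand charge sum = -5.
Charge balance with potassium (+1) requires 1 complex ion per 2 potassium.

K2[OsF2(gly)(OH)2]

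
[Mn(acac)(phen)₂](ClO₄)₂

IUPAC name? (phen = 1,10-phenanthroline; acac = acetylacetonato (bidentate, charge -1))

The 2 perchlorate counter-ions carry a total charge of -2, so each complex ion is 2+.
Ligand charges: 2×1,10-phenanthroline (neutral), 1×acetylacetonato (-1 each); total -1. So Mn + (-1) = 2+, giving Mn = +3.
Ligands are named alphabetically: acetylacetonato before phenanthroline.

(acetylacetonato)bis(1,10-phenanthroline)manganese(III) perchlorate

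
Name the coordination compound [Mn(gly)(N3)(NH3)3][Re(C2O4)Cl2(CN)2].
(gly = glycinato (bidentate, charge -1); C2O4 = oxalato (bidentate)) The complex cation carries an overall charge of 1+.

Both ions are complex: the cation is named first with the plain metal name, the anion second with the -ate form; each ion's ligands are alphabetised independently.
The complex cation is given as 1+; its ligand charges sum to -2, so Mn = +3.
A 1:1 salt means the anion carries the equal and opposite charge, 1−.
Anion: ligand charges sum to -6; for the ion to be 1−, Re = +5.

triammineazido(glycinato)manganese(III) dichlorodicyanooxalatorhenate(V)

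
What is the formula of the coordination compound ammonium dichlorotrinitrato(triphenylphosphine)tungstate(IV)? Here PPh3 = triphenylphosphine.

Ligands: 2 chloro (Cl, -1), 3 nitrato (NO3, -1), 1 triphenylphosphine (PPh3, neutral). Ligand charge sum = -5.
Charge balance with ammonium (+1) requires 1 complex ion per 1 ammonium.

NH4[WCl2(NO3)3(PPh3)]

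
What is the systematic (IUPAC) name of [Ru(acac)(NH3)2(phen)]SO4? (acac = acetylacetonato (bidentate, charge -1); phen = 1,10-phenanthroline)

(acetylacetonato)diammine(1,10-phenanthroline)ruthenium(III) sulfate

The 1 sulfate counter-ion carries a total charge of -2, so each complex ion is 2+.
Ligand charges: 1×acetylacetonato (-1 each), 2×ammine (neutral), 1×1,10-phenanthroline (neutral); total -1. So Ru + (-1) = 2+, giving Ru = +3.
Ligands are named alphabetically: acetylacetonato before ammine before phenanthroline.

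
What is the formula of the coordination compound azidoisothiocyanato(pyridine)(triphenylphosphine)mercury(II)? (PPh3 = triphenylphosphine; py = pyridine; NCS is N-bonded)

Ligands: 1 azido (N3, -1), 1 triphenylphosphine (PPh3, neutral), 1 pyridine (py, neutral), 1 isothiocyanato (NCS, -1). Ligand charge sum = -2.
With Hg in oxidation state +2, the complex ion is [Hg...].

[Hg(N3)(NCS)(PPh3)(py)]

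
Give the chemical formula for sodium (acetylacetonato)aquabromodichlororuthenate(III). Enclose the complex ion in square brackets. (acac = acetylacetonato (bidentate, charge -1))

Na[Ru(acac)BrCl2(H2O)]

Ligands: 1 aqua (H2O, neutral), 2 chloro (Cl, -1), 1 bromo (Br, -1), 1 acetylacetonato (acac, -1). Ligand charge sum = -4.
Charge balance with sodium (+1) requires 1 complex ion per 1 sodium.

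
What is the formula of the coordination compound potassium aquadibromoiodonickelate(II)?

K[NiBr2(H2O)I]

Ligands: 1 iodo (I, -1), 2 bromo (Br, -1), 1 aqua (H2O, neutral). Ligand charge sum = -3.
With Ni in oxidation state +2, the complex ion is [Ni...]^1−.
Charge balance with potassium (+1) requires 1 complex ion per 1 potassium.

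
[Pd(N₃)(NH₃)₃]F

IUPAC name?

The 1 fluoride counter-ion carries a total charge of -1, so each complex ion is 1+.
Ligand charges: 3×ammine (neutral), 1×azido (-1 each); total -1. So Pd + (-1) = 1+, giving Pd = +2.
Ligands are named alphabetically: ammine before azido.

triammineazidopalladium(II) fluoride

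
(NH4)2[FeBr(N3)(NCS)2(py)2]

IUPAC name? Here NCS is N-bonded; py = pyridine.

The 2 ammonium counter-ions carry a total charge of +2, so each complex ion is 2−.
Ligand charges: 1×azido (-1 each), 2×isothiocyanato (-1 each), 1×bromo (-1 each), 2×pyridine (neutral); total -4. So Fe + (-4) = 2−, giving Fe = +2.
Ligands are named alphabetically: azido before bromo before isothiocyanato before pyridine.
The complex ion is anionic, so iron takes the -ate form ferrate(II).

ammonium azidobromodiisothiocyanatobis(pyridine)ferrate(II)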